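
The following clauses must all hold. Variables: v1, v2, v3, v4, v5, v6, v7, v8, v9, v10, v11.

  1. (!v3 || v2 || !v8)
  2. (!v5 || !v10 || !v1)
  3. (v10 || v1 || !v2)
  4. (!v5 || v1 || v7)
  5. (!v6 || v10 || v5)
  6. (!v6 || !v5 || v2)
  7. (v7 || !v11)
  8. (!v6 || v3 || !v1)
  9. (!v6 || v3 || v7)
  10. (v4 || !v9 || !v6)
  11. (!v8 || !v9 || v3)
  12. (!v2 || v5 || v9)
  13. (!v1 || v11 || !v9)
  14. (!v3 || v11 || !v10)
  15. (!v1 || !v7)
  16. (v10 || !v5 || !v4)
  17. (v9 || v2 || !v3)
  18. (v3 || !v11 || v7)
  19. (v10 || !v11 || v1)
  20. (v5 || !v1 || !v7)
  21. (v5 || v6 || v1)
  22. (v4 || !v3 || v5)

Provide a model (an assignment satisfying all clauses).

v1 = False  v2 = True  v3 = True  v4 = True  v5 = True  v6 = True  v7 = True  v8 = False  v9 = False  v10 = True  v11 = True

Check each clause:
  1. (v2 || !v3 || !v8) — !v8 is true.
  2. (!v10 || !v1 || !v5) — !v1 is true.
  3. (!v2 || v1 || v10) — v10 is true.
  4. (v7 || !v5 || v1) — v7 is true.
  5. (v10 || v5 || !v6) — v10 is true.
  6. (!v5 || v2 || !v6) — v2 is true.
  7. (!v11 || v7) — v7 is true.
  8. (!v1 || v3 || !v6) — v3 is true.
  9. (v3 || !v6 || v7) — v3 is true.
  10. (!v6 || !v9 || v4) — v4 is true.
  11. (v3 || !v8 || !v9) — !v8 is true.
  12. (v5 || !v2 || v9) — v5 is true.
  13. (v11 || !v1 || !v9) — v11 is true.
  14. (!v3 || !v10 || v11) — v11 is true.
  15. (!v7 || !v1) — !v1 is true.
  16. (v10 || !v4 || !v5) — v10 is true.
  17. (v9 || v2 || !v3) — v2 is true.
  18. (v7 || v3 || !v11) — v3 is true.
  19. (!v11 || v1 || v10) — v10 is true.
  20. (!v1 || !v7 || v5) — v5 is true.
  21. (v5 || v6 || v1) — v5 is true.
  22. (v4 || v5 || !v3) — v5 is true.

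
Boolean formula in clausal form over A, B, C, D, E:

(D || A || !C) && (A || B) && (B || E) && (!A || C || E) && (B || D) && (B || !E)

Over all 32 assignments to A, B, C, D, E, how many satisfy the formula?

12

Split on B, then A.
  B=1, A=1: D free; 3 ways for (C,E) × 2^1 = 6.
  B=1, A=0: E free; 3 ways for (C,D) × 2^1 = 6.
  B=0, A=1: a clause becomes empty — 0.
  B=0, A=0: a clause becomes empty — 0.
Total: 6 + 6 + 0 + 0 = 12.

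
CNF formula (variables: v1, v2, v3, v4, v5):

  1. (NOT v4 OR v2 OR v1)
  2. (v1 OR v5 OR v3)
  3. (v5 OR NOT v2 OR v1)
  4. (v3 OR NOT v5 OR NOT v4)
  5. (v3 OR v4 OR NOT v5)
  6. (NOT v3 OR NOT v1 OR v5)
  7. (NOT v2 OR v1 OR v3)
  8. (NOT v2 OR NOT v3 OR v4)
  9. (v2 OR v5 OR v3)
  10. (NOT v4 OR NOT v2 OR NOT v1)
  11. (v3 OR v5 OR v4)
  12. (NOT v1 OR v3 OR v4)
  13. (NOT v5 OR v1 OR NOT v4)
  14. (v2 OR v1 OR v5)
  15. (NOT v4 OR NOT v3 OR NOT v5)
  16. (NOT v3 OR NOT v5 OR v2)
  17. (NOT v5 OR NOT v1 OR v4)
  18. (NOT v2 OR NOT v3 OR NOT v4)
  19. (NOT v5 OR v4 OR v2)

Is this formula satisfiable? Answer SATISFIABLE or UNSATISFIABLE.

v5 = True:
  v4 = True:
    propagation gives v3=True; an empty clause results — contradiction.
  v4 = False:
    propagation gives v3=True, v2=False; an empty clause results — contradiction.
v5 = False:
  v1 = True:
    propagation gives v3=False, v2=True, v4=False; an empty clause results — contradiction.
  v1 = False:
    propagation gives v3=True, v2=False; an empty clause results — contradiction.
Every branch closes, so no satisfying assignment exists.

UNSATISFIABLE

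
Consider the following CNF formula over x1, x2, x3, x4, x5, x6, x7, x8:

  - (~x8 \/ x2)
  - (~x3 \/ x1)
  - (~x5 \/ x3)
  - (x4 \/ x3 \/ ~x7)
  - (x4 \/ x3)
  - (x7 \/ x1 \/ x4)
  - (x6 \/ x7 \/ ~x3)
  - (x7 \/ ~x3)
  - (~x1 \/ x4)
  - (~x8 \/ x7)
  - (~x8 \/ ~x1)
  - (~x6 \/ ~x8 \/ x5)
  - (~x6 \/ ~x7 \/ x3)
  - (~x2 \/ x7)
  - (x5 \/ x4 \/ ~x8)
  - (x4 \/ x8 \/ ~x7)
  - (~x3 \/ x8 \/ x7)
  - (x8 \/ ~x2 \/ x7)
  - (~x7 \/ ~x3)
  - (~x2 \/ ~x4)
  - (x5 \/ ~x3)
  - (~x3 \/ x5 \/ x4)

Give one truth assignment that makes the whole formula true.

Try x1 = False.
  then x3 is forced to False.
  then x5 is forced to False.
  then x4 is forced to True.
  then x2 is forced to False.
  then x8 is forced to False.
Branch on x6: take x6 = False.
x7 is now unconstrained; take x7 = True.
Every clause has at least one true literal under this assignment.

x1=False, x2=False, x3=False, x4=True, x5=False, x6=False, x7=True, x8=False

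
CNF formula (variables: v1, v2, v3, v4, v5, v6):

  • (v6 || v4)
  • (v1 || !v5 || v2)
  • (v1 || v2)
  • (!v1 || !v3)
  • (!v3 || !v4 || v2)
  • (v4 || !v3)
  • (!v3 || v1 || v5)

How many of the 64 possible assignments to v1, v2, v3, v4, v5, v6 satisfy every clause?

Split on v1, then v3.
  v1=1, v3=1: a clause becomes empty — 0.
  v1=1, v3=0: v2, v5 free; 3 ways for (v4,v6) × 2^2 = 12.
  v1=0, v3=1: remaining (v2,v4,v5,v6) ∈ {(1,1,1,0); (1,1,1,1)} — 2.
  v1=0, v3=0: v5 free; 3 ways for (v2,v4,v6) × 2^1 = 6.
Total: 0 + 12 + 2 + 6 = 20.

20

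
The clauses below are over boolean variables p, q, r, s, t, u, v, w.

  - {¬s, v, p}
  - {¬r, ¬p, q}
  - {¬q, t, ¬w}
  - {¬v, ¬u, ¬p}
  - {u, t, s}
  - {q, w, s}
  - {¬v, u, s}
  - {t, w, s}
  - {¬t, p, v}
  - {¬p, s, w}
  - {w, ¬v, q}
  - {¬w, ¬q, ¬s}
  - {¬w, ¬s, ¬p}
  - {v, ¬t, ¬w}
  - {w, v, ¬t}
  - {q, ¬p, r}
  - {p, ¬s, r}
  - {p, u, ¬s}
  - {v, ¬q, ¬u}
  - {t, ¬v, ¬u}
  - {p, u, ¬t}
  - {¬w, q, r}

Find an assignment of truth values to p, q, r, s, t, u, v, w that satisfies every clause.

p=True, q=True, r=False, s=True, t=True, u=False, v=True, w=False

Check each clause:
  1. {v, p, ¬s} — p is true.
  2. {q, ¬p, ¬r} — q is true.
  3. {t, ¬w, ¬q} — ¬w is true.
  4. {¬p, ¬v, ¬u} — ¬u is true.
  5. {t, u, s} — s is true.
  6. {w, s, q} — q is true.
  7. {u, s, ¬v} — s is true.
  8. {s, t, w} — s is true.
  9. {p, v, ¬t} — p is true.
  10. {¬p, s, w} — s is true.
  11. {¬v, q, w} — q is true.
  12. {¬s, ¬q, ¬w} — ¬w is true.
  13. {¬w, ¬s, ¬p} — ¬w is true.
  14. {v, ¬t, ¬w} — ¬w is true.
  15. {w, ¬t, v} — v is true.
  16. {¬p, q, r} — q is true.
  17. {r, ¬s, p} — p is true.
  18. {u, p, ¬s} — p is true.
  19. {v, ¬u, ¬q} — ¬u is true.
  20. {¬v, ¬u, t} — ¬u is true.
  21. {u, p, ¬t} — p is true.
  22. {r, ¬w, q} — ¬w is true.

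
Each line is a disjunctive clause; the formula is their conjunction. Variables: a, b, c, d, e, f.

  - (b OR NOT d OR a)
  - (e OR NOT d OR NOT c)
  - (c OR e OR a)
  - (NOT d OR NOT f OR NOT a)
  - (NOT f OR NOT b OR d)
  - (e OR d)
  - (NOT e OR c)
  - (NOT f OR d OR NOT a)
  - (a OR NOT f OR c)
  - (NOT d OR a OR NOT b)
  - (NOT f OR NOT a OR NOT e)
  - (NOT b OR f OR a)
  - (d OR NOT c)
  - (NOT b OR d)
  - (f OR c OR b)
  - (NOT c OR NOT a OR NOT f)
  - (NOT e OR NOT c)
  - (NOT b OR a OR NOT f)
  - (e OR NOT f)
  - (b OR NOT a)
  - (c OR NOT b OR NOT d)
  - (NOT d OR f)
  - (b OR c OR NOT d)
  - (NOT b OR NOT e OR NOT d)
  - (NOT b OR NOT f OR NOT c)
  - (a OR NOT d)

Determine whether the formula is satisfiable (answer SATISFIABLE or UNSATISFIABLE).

UNSATISFIABLE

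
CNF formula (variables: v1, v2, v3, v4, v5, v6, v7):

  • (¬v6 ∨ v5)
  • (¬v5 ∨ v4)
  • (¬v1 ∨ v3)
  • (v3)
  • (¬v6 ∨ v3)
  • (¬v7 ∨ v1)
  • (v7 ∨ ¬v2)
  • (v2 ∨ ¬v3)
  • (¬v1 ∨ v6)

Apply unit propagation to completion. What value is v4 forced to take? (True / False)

True

(v3) stands alone — v3 = True.
From (v2 ∨ ¬v3) and v3 = True: v2 = True.
In (¬v2 ∨ v7), ¬v2 is now false; v7 must hold, so v7 = True.
From (¬v7 ∨ v1) and v7 = True: v1 = True.
(v6 ∨ ¬v1) with v1 = True leaves only v6, so v6 = True.
(v5 ∨ ¬v6): since v6 = True, the clause reduces to (v5). v5 = True.
From (¬v5 ∨ v4) and v5 = True: v4 = True.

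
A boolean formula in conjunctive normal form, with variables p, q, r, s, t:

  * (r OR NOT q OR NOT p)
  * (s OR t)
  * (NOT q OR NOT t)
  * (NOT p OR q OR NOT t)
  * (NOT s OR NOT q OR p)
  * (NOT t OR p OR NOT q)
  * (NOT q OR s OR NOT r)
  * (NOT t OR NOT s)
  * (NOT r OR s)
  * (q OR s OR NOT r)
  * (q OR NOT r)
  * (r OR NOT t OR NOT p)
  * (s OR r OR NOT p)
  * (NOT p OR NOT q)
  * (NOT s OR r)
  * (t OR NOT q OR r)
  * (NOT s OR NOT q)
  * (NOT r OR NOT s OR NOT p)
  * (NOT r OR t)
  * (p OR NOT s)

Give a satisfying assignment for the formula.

p = F, q = F, r = F, s = F, t = T

Check each clause:
  1. (NOT p OR NOT q OR r) — NOT p is true.
  2. (s OR t) — t is true.
  3. (NOT t OR NOT q) — NOT q is true.
  4. (NOT t OR q OR NOT p) — NOT p is true.
  5. (p OR NOT q OR NOT s) — NOT s is true.
  6. (NOT q OR NOT t OR p) — NOT q is true.
  7. (NOT q OR s OR NOT r) — NOT r is true.
  8. (NOT s OR NOT t) — NOT s is true.
  9. (s OR NOT r) — NOT r is true.
  10. (q OR s OR NOT r) — NOT r is true.
  11. (NOT r OR q) — NOT r is true.
  12. (NOT t OR r OR NOT p) — NOT p is true.
  13. (s OR r OR NOT p) — NOT p is true.
  14. (NOT q OR NOT p) — NOT p is true.
  15. (NOT s OR r) — NOT s is true.
  16. (t OR NOT q OR r) — t is true.
  17. (NOT s OR NOT q) — NOT s is true.
  18. (NOT p OR NOT r OR NOT s) — NOT s is true.
  19. (NOT r OR t) — NOT r is true.
  20. (NOT s OR p) — NOT s is true.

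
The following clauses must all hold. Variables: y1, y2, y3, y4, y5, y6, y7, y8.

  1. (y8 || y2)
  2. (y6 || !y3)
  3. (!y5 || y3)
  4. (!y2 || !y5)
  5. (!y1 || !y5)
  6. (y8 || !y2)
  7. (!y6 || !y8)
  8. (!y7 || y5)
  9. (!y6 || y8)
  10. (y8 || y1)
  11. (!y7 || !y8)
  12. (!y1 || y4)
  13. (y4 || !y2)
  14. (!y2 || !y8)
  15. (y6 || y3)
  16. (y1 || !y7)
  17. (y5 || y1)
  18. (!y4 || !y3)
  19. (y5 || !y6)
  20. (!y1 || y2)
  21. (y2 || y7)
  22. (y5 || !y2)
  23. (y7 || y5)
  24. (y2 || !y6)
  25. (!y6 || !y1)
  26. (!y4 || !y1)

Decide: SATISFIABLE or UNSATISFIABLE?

y2 = True:
  propagation gives y5=False; an empty clause results — contradiction.
y2 = False:
  propagation gives y8=True, y6=False, y3=False; an empty clause results — contradiction.
Every branch closes, so no satisfying assignment exists.

UNSATISFIABLE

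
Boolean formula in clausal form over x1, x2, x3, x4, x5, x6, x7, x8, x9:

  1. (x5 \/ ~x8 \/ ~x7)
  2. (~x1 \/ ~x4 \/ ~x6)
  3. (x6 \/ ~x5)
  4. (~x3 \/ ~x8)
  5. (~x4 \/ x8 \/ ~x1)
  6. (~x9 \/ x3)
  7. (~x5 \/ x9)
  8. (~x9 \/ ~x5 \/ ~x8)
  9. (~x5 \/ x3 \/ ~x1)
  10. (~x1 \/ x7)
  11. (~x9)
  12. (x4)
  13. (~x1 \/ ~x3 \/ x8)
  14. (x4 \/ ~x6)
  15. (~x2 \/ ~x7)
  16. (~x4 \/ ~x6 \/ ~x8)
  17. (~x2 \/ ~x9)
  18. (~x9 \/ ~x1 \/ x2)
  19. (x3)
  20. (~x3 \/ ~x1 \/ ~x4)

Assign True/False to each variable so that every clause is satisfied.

(~x9) is a unit clause, so x9 = False.
(~x5) is a unit clause, so x5 = False.
Unit propagation: (x4) forces x4 = True.
(x3) is a unit clause, so x3 = True.
Unit propagation: (~x8) forces x8 = False.
Unit propagation: (~x1) forces x1 = False.
x2 occurs only negated in the remaining clauses — set x2 = False.
x6, x7 are now unconstrained; take x6 = False, x7 = True.

x1 = F, x2 = F, x3 = T, x4 = T, x5 = F, x6 = F, x7 = T, x8 = F, x9 = F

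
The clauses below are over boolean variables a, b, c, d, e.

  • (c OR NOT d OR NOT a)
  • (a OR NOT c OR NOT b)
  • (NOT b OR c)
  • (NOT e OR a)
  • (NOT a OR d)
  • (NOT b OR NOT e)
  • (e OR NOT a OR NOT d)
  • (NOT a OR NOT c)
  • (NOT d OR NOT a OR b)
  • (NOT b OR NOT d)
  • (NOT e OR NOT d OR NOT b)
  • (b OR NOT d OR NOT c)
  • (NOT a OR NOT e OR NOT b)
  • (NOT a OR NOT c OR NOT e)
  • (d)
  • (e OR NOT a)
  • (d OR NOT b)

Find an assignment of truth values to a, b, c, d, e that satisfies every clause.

(d) is a unit clause, so d = True.
Unit propagation: (NOT b) forces b = False.
(NOT a) is a unit clause, so a = False.
(NOT e) is a unit clause, so e = False.
Unit propagation: (NOT c) forces c = False.

a=F  b=F  c=F  d=T  e=F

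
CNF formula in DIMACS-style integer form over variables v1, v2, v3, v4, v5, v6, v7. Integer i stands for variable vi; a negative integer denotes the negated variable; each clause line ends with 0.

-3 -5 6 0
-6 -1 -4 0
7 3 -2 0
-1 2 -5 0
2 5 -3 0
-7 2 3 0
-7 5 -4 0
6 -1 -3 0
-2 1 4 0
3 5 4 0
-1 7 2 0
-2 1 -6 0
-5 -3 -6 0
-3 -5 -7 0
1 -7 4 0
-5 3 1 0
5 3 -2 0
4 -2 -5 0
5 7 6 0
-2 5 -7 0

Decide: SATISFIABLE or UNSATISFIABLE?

SATISFIABLE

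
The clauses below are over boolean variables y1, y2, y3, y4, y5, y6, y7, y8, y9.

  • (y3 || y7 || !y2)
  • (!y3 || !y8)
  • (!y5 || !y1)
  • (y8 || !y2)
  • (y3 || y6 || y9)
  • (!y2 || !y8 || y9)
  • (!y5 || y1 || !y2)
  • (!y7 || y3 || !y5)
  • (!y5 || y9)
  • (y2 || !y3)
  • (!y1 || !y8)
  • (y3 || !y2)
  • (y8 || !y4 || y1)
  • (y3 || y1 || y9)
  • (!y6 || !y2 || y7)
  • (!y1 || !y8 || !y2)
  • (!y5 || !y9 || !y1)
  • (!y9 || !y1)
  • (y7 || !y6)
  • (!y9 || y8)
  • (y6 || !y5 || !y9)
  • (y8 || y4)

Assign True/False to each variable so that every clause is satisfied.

y5 occurs only negated in the remaining clauses — set y5 = False.
Set y1 = False and propagate.
For the remaining variables, y2 = False, y3 = False, y4 = True, y6 = False, y7 = False, y8 = True, y9 = True works.

y1 = 0, y2 = 0, y3 = 0, y4 = 1, y5 = 0, y6 = 0, y7 = 0, y8 = 1, y9 = 1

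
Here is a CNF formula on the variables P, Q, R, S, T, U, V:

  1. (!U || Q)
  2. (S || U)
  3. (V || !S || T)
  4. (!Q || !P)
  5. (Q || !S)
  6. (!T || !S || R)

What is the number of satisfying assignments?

Split on S, then Q.
  S=T, Q=T: U free; 4 ways for (P,R,T,V) × 2^1 = 8.
  S=T, Q=F: a clause becomes empty — 0.
  S=F, Q=T: forces P=F; U=T; R, T, V free → 2^3 = 8.
  S=F, Q=F: a clause becomes empty — 0.
Total: 8 + 0 + 8 + 0 = 16.

16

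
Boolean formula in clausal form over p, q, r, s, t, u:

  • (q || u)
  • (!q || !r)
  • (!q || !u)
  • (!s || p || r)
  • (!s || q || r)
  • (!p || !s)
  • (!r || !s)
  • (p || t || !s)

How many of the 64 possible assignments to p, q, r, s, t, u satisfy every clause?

12

Split on s, then q.
  s=1, q=1: a clause becomes empty — 0.
  s=1, q=0: a clause becomes empty — 0.
  s=0, q=1: remaining (p,r,t,u) ∈ {(0,0,0,0); (0,0,1,0); (1,0,0,0); (1,0,1,0)} — 4.
  s=0, q=0: forces u=1; p, r, t free → 2^3 = 8.
Total: 0 + 0 + 4 + 8 = 12.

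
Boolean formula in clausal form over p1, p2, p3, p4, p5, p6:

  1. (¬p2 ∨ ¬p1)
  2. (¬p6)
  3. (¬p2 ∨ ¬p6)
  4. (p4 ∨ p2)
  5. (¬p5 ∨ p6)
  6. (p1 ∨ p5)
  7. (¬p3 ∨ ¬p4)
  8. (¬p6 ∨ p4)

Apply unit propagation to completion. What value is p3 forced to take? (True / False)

Unit clause (¬p6) sets p6 = False.
From (p6 ∨ ¬p5) and p6 = False: p5 = False.
(p1 ∨ p5): since p5 = False, the clause reduces to (p1). p1 = True.
From (¬p2 ∨ ¬p1) and p1 = True: p2 = False.
(p4 ∨ p2): since p2 = False, the clause reduces to (p4). p4 = True.
(¬p3 ∨ ¬p4) with p4 = True leaves only ¬p3, so p3 = False.

False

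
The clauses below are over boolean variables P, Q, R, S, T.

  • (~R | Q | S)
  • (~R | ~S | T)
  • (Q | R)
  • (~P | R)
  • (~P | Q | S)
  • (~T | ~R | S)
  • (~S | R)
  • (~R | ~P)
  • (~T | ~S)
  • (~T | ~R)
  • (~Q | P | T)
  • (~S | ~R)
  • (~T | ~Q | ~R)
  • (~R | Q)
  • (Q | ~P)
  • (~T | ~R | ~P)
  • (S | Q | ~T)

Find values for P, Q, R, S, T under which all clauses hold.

Branch on P: take P = False.
Set Q = True and propagate.
  then T is forced to True.
  then S is forced to False.
  then R is forced to False.

P=F, Q=T, R=F, S=F, T=T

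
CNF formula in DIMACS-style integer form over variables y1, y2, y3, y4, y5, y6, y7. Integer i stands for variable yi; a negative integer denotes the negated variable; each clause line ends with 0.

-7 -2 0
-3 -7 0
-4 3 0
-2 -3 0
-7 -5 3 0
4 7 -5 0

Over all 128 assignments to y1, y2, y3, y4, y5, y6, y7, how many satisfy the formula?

24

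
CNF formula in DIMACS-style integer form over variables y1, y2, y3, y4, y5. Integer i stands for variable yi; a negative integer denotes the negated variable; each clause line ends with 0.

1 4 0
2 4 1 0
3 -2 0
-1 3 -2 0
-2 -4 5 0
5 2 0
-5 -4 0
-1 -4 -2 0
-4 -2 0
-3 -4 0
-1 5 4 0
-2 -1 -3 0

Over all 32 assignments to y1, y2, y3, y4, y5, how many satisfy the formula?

2

The models are:
  y1=T y2=F y3=F y4=F y5=T
  y1=T y2=F y3=T y4=F y5=T
That's 2 in total.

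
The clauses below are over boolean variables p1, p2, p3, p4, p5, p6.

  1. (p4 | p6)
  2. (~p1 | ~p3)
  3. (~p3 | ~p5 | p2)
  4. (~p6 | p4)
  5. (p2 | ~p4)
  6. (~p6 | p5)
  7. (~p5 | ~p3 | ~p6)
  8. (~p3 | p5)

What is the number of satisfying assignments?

Satisfying assignments:
  p1=F p2=T p3=F p4=T p5=F p6=F
  p1=F p2=T p3=F p4=T p5=T p6=F
  p1=F p2=T p3=F p4=T p5=T p6=T
  p1=F p2=T p3=T p4=T p5=T p6=F
  p1=T p2=T p3=F p4=T p5=F p6=F
  p1=T p2=T p3=F p4=T p5=T p6=F
  p1=T p2=T p3=F p4=T p5=T p6=T
Count: 7.

7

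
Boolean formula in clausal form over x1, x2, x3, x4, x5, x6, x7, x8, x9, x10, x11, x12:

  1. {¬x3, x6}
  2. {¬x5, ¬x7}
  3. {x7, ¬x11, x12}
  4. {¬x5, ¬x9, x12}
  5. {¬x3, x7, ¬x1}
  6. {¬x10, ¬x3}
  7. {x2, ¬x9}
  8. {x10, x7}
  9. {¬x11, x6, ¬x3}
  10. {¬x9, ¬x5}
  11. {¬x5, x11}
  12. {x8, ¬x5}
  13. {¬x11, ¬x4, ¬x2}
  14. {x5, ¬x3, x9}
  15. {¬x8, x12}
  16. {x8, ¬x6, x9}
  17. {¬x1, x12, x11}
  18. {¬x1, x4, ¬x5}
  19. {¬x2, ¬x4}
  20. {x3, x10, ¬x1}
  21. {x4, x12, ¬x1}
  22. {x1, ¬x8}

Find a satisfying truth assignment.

Branch on x1: take x1 = False.
  then x8 is forced to False.
  then x5 is forced to False.
Try x2 = False.
  then x9 is forced to False.
  then x3 is forced to False.
  then x6 is forced to False.
Set x7 = True and propagate.
x4, x10, x11, x12 are now unconstrained; take x4 = False, x10 = False, x11 = False, x12 = False.
Every clause has at least one true literal under this assignment.

x1=F  x2=F  x3=F  x4=F  x5=F  x6=F  x7=T  x8=F  x9=F  x10=F  x11=F  x12=F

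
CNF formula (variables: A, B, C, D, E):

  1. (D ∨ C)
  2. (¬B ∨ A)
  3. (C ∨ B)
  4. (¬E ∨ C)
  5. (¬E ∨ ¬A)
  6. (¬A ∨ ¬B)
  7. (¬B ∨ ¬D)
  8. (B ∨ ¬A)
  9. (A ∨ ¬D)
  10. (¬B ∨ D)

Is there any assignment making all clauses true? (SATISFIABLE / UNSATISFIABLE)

SATISFIABLE

Pure literal: C appears only positively; assign C = True.
E occurs only negated in the remaining clauses — set E = False.
Try A = False.
  then B is forced to False.
  then D is forced to False.
So A=0, B=0, C=1, D=0, E=0 is a satisfying assignment.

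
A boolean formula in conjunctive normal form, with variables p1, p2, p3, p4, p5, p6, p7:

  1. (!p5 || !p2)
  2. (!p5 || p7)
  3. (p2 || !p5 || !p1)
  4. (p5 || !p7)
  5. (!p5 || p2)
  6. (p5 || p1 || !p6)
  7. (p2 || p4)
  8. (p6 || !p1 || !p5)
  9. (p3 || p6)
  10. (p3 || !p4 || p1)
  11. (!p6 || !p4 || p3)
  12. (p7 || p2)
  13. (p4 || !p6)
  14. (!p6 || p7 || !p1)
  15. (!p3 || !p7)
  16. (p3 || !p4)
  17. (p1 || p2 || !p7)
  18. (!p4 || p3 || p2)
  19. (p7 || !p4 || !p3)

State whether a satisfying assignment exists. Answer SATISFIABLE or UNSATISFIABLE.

SATISFIABLE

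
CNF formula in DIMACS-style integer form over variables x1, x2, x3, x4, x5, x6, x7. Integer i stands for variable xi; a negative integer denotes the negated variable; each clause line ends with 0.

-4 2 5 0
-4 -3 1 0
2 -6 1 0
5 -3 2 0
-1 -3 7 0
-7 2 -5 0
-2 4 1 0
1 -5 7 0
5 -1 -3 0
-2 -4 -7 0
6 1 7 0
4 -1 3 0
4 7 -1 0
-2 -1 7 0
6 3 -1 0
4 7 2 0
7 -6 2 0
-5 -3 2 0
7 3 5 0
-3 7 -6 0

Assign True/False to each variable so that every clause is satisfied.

x1 = T, x2 = T, x3 = T, x4 = F, x5 = T, x6 = T, x7 = T

Set x1 = True and propagate.
The remaining clauses are satisfied by x2 = True, x3 = True, x4 = False, x5 = True, x6 = True, x7 = True.
Every clause has at least one true literal under this assignment.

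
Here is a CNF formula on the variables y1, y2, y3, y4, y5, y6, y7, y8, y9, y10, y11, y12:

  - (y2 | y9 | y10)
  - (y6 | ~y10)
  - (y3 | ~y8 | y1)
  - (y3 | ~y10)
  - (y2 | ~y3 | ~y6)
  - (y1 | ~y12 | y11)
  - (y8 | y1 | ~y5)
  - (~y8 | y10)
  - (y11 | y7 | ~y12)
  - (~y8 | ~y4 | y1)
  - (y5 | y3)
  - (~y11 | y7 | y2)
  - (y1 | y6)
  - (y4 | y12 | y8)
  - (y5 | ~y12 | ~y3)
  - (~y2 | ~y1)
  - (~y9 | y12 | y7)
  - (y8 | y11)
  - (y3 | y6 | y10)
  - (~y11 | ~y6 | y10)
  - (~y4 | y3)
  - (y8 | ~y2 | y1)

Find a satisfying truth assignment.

y1=False, y2=True, y3=True, y4=False, y5=True, y6=True, y7=False, y8=True, y9=False, y10=True, y11=True, y12=False

Set y1 = False and propagate.
  then y6 is forced to True.
The remaining clauses are satisfied by y2 = True, y3 = True, y4 = False, y5 = True, y7 = False, y8 = True, y9 = False, y10 = True, y11 = True, y12 = False.
Every clause has at least one true literal under this assignment.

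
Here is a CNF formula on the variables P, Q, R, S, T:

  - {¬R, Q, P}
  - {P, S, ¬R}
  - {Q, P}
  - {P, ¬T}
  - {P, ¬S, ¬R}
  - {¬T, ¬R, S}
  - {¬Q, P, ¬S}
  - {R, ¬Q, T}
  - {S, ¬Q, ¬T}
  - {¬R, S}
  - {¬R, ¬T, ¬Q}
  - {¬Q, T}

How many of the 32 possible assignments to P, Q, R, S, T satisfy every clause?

7

Split on Q, then R.
  Q=1, R=1: a clause becomes empty — 0.
  Q=1, R=0: remaining (P,S,T) ∈ {(1,1,1)} — 1.
  Q=0, R=1: remaining (P,S,T) ∈ {(1,1,0); (1,1,1)} — 2.
  Q=0, R=0: remaining (P,S,T) ∈ {(1,0,0); (1,0,1); (1,1,0); (1,1,1)} — 4.
Total: 0 + 1 + 2 + 4 = 7.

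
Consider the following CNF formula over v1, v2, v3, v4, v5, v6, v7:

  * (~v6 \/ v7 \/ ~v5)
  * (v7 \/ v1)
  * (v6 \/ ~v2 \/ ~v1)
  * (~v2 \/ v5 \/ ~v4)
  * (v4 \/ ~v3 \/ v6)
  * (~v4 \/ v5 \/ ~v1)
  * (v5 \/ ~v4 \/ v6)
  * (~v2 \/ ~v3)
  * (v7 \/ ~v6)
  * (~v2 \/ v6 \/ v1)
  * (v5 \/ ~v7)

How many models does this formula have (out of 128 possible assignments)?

22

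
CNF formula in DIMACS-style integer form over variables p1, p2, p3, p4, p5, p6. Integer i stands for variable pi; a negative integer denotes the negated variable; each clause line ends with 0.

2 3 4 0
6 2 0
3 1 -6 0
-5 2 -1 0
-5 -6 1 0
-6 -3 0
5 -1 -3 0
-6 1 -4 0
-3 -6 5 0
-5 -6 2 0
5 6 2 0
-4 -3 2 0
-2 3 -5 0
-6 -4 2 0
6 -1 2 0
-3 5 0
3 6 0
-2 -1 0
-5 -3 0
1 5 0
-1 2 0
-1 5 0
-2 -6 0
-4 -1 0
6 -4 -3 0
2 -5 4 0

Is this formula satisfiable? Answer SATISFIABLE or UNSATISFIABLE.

UNSATISFIABLE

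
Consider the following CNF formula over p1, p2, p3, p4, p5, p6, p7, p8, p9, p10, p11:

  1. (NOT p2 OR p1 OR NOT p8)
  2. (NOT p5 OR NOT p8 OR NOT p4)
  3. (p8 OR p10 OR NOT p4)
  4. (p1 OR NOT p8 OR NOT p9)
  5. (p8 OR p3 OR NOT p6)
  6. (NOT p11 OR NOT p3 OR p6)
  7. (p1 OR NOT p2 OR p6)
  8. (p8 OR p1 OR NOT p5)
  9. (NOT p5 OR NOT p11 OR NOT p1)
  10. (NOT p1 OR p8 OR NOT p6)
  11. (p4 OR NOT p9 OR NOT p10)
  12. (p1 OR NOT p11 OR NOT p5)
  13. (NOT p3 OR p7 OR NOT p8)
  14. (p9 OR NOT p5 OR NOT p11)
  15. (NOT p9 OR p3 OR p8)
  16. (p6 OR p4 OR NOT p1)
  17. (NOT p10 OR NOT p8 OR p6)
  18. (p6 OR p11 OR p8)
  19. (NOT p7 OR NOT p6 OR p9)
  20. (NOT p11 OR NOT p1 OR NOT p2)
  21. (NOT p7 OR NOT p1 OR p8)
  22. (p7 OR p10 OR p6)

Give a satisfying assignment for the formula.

p1=False, p2=False, p3=True, p4=False, p5=False, p6=True, p7=False, p8=False, p9=False, p10=True, p11=False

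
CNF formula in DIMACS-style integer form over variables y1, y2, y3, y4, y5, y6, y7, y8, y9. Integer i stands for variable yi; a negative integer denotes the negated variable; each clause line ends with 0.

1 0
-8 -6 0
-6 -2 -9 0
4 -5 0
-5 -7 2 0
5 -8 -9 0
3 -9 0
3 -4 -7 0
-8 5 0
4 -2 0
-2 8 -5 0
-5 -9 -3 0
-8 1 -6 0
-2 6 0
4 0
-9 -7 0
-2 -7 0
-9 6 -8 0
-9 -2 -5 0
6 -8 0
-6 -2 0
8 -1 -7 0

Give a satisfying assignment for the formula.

Unit propagation: (y1) forces y1 = True.
(y4) is a unit clause, so y4 = True.
y7 occurs only negated in the remaining clauses — set y7 = False.
Pure literal: y9 appears only negated; assign y9 = False.
Set y2 = False and propagate.
Branch on y5: take y5 = True.
Set y6 = False and propagate.
  then y8 is forced to False.
y3 is now unconstrained; take y3 = False.
Every clause has at least one true literal under this assignment.
Check each clause:
  1. (y1) — y1 is true.
  2. (NOT y8 OR NOT y6) — NOT y8 is true.
  3. (NOT y9 OR NOT y2 OR NOT y6) — NOT y6 is true.
  4. (y4 OR NOT y5) — y4 is true.
  5. (NOT y5 OR NOT y7 OR y2) — NOT y7 is true.
  6. (NOT y9 OR NOT y8 OR y5) — NOT y8 is true.
  7. (y3 OR NOT y9) — NOT y9 is true.
  8. (NOT y7 OR y3 OR NOT y4) — NOT y7 is true.
  9. (NOT y8 OR y5) — NOT y8 is true.
  10. (NOT y2 OR y4) — y4 is true.
  11. (NOT y5 OR NOT y2 OR y8) — NOT y2 is true.
  12. (NOT y9 OR NOT y3 OR NOT y5) — NOT y3 is true.
  13. (y1 OR NOT y8 OR NOT y6) — NOT y8 is true.
  14. (y6 OR NOT y2) — NOT y2 is true.
  15. (y4) — y4 is true.
  16. (NOT y9 OR NOT y7) — NOT y7 is true.
  17. (NOT y7 OR NOT y2) — NOT y7 is true.
  18. (y6 OR NOT y8 OR NOT y9) — NOT y8 is true.
  19. (NOT y9 OR NOT y5 OR NOT y2) — NOT y2 is true.
  20. (NOT y8 OR y6) — NOT y8 is true.
  21. (NOT y6 OR NOT y2) — NOT y6 is true.
  22. (y8 OR NOT y1 OR NOT y7) — NOT y7 is true.

y1=T, y2=F, y3=F, y4=T, y5=T, y6=F, y7=F, y8=F, y9=F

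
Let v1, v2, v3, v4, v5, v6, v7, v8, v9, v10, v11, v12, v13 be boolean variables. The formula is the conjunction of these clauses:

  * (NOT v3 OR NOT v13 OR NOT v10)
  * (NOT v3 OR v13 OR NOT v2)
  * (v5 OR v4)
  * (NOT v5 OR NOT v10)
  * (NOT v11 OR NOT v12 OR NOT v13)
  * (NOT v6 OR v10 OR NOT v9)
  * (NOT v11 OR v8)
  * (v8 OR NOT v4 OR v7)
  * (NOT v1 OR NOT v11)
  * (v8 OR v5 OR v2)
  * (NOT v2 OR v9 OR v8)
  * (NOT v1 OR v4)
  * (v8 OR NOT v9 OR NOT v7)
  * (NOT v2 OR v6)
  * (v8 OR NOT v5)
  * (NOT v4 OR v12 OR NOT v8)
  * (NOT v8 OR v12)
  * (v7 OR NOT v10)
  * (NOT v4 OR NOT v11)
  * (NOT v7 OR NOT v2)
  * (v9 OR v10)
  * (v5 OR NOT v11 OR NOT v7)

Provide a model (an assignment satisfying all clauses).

v1 occurs only negated in the remaining clauses — set v1 = False.
Pure literal: v3 appears only negated; assign v3 = False.
Set v2 = False and propagate.
The remaining clauses are satisfied by v4 = False, v5 = True, v6 = False, v7 = True, v8 = True, v9 = True, v10 = False, v11 = True, v12 = True, v13 = False.

v1=False, v2=False, v3=False, v4=False, v5=True, v6=False, v7=True, v8=True, v9=True, v10=False, v11=True, v12=True, v13=False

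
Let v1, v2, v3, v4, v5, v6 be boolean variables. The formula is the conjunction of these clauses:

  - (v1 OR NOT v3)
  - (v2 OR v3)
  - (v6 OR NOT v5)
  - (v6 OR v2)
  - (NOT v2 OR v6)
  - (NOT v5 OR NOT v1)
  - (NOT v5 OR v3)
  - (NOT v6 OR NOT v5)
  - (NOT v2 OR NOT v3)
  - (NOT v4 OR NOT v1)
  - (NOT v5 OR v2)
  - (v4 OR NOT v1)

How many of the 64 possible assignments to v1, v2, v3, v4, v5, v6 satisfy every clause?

2

Satisfying assignments:
  v1=F v2=T v3=F v4=F v5=F v6=T
  v1=F v2=T v3=F v4=T v5=F v6=T
That's 2 in total.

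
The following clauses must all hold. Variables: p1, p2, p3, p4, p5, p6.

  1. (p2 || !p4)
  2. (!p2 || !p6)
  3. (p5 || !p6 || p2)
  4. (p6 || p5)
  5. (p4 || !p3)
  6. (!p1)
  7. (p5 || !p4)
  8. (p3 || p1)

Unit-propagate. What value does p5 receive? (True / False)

True

(!p1) is a unit clause: p1 = False.
(p1 || p3): since p1 = False, the clause reduces to (p3). p3 = True.
(!p3 || p4): since p3 = True, the clause reduces to (p4). p4 = True.
(!p4 || p2): since p4 = True, the clause reduces to (p2). p2 = True.
In (!p2 || !p6), !p2 is now false; !p6 must hold, so p6 = False.
From (p6 || p5) and p6 = False: p5 = True.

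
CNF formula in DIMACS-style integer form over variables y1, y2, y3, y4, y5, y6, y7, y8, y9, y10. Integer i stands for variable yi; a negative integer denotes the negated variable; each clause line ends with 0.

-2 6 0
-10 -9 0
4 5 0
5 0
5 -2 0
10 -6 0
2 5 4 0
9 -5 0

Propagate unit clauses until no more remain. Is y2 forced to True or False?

(y5) is a unit clause: y5 = True.
(¬y5 ∨ y9): since y5 = True, the clause reduces to (y9). y9 = True.
(¬y9 ∨ ¬y10) with y9 = True leaves only ¬y10, so y10 = False.
(¬y6 ∨ y10) with y10 = False leaves only ¬y6, so y6 = False.
From (¬y2 ∨ y6) and y6 = False: y2 = False.

False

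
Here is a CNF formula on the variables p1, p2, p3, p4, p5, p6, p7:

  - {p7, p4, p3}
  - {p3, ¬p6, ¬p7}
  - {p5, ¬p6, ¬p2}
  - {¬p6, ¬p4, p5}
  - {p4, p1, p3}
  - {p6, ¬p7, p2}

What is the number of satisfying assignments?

Split on p6, then p3.
  p6=T, p3=T: p1, p7 free; 5 ways for (p2,p4,p5) × 2^2 = 20.
  p6=T, p3=F: remaining (p1,p2,p4,p5,p7) ∈ {(F,F,T,T,F); (F,T,T,T,F); (T,F,T,T,F); (T,T,T,T,F)} — 4.
  p6=F, p3=T: p1, p4, p5 free; 3 ways for (p2,p7) × 2^3 = 24.
  p6=F, p3=F: p5 free; 7 ways for (p1,p2,p4,p7) × 2^1 = 14.
Total: 20 + 4 + 24 + 14 = 62.

62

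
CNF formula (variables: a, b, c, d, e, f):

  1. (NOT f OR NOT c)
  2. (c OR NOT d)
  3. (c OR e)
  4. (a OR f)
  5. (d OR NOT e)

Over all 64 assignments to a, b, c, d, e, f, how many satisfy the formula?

6

Satisfying assignments:
  a=T b=F c=T d=F e=F f=F
  a=T b=F c=T d=T e=F f=F
  a=T b=F c=T d=T e=T f=F
  a=T b=T c=T d=F e=F f=F
  a=T b=T c=T d=T e=F f=F
  a=T b=T c=T d=T e=T f=F
That's 6 in total.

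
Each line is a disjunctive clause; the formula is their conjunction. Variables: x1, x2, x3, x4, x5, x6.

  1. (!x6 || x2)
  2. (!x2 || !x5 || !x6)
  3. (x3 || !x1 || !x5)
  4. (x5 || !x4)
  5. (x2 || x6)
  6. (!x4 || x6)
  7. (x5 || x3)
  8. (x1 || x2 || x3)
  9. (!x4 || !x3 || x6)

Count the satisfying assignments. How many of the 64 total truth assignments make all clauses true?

7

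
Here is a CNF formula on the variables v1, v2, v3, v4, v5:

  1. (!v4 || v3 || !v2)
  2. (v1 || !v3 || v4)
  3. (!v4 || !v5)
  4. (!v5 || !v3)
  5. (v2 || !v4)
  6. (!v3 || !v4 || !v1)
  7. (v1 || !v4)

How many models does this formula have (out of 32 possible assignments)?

10

Split on v4, then v3.
  v4=T, v3=T: a clause becomes empty — 0.
  v4=T, v3=F: a clause becomes empty — 0.
  v4=F, v3=T: remaining (v1,v2,v5) ∈ {(T,F,F); (T,T,F)} — 2.
  v4=F, v3=F: v1, v2, v5 free → 2^3 = 8.
Total: 0 + 0 + 2 + 8 = 10.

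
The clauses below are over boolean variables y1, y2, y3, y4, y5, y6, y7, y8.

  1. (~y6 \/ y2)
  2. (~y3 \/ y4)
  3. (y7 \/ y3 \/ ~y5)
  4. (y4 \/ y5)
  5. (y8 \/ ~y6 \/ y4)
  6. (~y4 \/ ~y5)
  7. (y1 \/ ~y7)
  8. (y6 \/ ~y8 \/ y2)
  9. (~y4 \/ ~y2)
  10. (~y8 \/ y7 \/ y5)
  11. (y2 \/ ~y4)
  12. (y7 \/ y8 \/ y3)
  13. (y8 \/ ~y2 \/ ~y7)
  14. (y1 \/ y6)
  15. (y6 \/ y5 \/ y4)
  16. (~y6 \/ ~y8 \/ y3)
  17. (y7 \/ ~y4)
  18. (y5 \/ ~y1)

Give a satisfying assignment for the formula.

y1=1  y2=0  y3=0  y4=0  y5=1  y6=0  y7=1  y8=0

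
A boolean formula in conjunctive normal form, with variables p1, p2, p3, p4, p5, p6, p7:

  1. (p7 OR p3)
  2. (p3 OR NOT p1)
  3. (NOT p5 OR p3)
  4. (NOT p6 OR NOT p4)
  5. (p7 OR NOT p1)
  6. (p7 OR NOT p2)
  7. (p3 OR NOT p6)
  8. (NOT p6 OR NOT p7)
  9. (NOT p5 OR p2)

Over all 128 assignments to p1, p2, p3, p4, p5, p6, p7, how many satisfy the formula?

19

Case analysis on p3 and p7:
  p3=T, p7=T: p1, p4 free; 3 ways for (p2,p5,p6) × 2^2 = 12.
  p3=T, p7=F: remaining (p1,p2,p4,p5,p6) ∈ {(F,F,F,F,F); (F,F,F,F,T); (F,F,T,F,F)} — 3.
  p3=F, p7=T: remaining (p1,p2,p4,p5,p6) ∈ {(F,F,F,F,F); (F,F,T,F,F); (F,T,F,F,F); (F,T,T,F,F)} — 4.
  p3=F, p7=F: a clause becomes empty — 0.
Total: 12 + 3 + 4 + 0 = 19.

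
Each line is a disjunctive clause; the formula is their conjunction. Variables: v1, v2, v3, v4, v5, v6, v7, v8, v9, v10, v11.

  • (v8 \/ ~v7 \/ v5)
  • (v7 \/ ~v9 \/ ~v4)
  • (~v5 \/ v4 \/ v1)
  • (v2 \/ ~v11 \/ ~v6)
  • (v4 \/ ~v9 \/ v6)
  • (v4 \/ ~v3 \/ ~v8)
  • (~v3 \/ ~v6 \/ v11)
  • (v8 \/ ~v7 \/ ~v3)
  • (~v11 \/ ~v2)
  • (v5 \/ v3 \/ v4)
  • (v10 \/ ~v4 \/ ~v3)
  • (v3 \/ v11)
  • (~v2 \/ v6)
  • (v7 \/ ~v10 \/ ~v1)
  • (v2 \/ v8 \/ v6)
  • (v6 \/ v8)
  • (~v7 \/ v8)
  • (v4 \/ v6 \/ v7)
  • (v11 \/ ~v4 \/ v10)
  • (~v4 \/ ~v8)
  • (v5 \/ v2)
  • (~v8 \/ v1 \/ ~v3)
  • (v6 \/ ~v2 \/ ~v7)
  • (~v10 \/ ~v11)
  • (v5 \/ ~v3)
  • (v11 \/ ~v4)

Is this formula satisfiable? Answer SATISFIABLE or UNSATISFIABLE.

SATISFIABLE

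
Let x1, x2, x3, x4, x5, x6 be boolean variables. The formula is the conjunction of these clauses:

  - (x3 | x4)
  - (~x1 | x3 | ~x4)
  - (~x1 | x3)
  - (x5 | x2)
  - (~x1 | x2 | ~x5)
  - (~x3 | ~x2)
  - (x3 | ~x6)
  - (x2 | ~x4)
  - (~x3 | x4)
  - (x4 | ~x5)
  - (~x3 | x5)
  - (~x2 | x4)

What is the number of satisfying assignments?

2

Satisfying assignments:
  x1=F x2=T x3=F x4=T x5=F x6=F
  x1=F x2=T x3=F x4=T x5=T x6=F
That's 2 in total.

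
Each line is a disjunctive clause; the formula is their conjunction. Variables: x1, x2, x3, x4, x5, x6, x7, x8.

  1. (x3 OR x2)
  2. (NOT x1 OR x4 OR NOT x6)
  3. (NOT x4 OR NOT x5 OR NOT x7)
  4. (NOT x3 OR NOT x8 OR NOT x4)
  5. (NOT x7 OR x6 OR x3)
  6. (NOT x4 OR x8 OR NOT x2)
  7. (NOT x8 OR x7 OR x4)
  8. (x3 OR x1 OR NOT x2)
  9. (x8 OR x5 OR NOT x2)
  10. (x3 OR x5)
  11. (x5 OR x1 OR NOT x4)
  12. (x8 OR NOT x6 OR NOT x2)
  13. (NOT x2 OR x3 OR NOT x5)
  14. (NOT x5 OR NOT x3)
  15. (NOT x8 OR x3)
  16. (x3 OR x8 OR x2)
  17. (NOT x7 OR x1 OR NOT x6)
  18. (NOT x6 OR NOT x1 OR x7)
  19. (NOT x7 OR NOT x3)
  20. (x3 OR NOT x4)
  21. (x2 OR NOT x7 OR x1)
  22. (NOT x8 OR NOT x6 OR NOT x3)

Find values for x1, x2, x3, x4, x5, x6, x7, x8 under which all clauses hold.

x1=T  x2=F  x3=T  x4=F  x5=F  x6=F  x7=F  x8=F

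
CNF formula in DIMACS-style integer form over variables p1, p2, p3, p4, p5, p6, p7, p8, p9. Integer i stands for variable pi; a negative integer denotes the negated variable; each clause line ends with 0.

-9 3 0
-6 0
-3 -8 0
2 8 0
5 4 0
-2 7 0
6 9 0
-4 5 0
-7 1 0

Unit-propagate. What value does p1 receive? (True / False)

(!p6) stands alone — p6 = False.
From (p6 || p9) and p6 = False: p9 = True.
In (!p9 || p3), !p9 is now false; p3 must hold, so p3 = True.
(!p8 || !p3): since p3 = True, the clause reduces to (!p8). p8 = False.
In (p8 || p2), p8 is now false; p2 must hold, so p2 = True.
(!p2 || p7) with p2 = True leaves only p7, so p7 = True.
(p1 || !p7) with p7 = True leaves only p1, so p1 = True.

True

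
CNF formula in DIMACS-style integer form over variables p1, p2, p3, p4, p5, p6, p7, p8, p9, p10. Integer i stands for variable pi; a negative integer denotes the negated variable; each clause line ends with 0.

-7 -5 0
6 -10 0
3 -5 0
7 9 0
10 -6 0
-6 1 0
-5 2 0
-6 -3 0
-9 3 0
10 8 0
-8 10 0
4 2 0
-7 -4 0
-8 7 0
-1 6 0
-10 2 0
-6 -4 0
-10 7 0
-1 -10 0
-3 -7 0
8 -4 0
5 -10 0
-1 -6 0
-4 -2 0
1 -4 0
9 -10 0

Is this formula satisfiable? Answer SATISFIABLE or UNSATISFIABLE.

UNSATISFIABLE

p10 = True:
  propagation gives p6=True, p1=True; an empty clause results — contradiction.
p10 = False:
  propagation gives p6=False, p8=True; an empty clause results — contradiction.
Every branch closes, so no satisfying assignment exists.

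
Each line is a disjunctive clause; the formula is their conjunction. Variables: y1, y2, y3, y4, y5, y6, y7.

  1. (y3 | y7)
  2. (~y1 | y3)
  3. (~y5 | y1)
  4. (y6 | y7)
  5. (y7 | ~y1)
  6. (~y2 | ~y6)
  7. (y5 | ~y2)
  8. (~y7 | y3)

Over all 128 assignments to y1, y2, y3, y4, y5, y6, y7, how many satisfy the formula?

16

Split on y7, then y1.
  y7=T, y1=T: y4 free; 5 ways for (y2,y3,y5,y6) × 2^1 = 10.
  y7=T, y1=F: remaining (y2,y3,y4,y5,y6) ∈ {(F,T,F,F,F); (F,T,F,F,T); (F,T,T,F,F); (F,T,T,F,T)} — 4.
  y7=F, y1=T: a clause becomes empty — 0.
  y7=F, y1=F: remaining (y2,y3,y4,y5,y6) ∈ {(F,T,F,F,T); (F,T,T,F,T)} — 2.
Total: 10 + 4 + 0 + 2 = 16.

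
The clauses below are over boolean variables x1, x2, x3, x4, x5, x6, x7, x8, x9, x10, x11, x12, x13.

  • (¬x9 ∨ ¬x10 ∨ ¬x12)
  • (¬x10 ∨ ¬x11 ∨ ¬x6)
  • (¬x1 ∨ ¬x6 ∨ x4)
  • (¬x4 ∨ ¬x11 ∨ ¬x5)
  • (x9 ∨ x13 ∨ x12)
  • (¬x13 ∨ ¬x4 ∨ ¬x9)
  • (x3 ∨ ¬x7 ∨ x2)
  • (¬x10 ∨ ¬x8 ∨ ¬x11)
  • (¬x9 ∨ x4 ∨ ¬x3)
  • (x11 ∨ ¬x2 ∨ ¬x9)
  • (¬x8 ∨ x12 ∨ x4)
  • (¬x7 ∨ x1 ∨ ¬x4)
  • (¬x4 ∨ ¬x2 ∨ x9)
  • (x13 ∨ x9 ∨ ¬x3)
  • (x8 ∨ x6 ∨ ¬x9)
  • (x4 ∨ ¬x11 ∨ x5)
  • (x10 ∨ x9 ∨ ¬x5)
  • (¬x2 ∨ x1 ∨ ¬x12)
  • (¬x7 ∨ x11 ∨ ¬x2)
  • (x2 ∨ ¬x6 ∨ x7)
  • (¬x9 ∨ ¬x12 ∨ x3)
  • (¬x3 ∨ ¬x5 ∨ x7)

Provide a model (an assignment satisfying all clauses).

Branch on x1: take x1 = True.
The remaining clauses are satisfied by x2 = False, x3 = True, x4 = True, x5 = False, x6 = False, x7 = False, x8 = False, x9 = False, x10 = False, x11 = False, x12 = False, x13 = True.
Every clause has at least one true literal under this assignment.
Check each clause:
  1. (¬x10 ∨ ¬x12 ∨ ¬x9) — ¬x12 is true.
  2. (¬x10 ∨ ¬x6 ∨ ¬x11) — ¬x6 is true.
  3. (¬x6 ∨ ¬x1 ∨ x4) — ¬x6 is true.
  4. (¬x4 ∨ ¬x11 ∨ ¬x5) — ¬x5 is true.
  5. (x12 ∨ x13 ∨ x9) — x13 is true.
  6. (¬x13 ∨ ¬x4 ∨ ¬x9) — ¬x9 is true.
  7. (¬x7 ∨ x3 ∨ x2) — ¬x7 is true.
  8. (¬x8 ∨ ¬x11 ∨ ¬x10) — ¬x8 is true.
  9. (x4 ∨ ¬x3 ∨ ¬x9) — x4 is true.
  10. (¬x2 ∨ ¬x9 ∨ x11) — ¬x2 is true.
  11. (x4 ∨ x12 ∨ ¬x8) — ¬x8 is true.
  12. (¬x4 ∨ ¬x7 ∨ x1) — ¬x7 is true.
  13. (¬x4 ∨ ¬x2 ∨ x9) — ¬x2 is true.
  14. (¬x3 ∨ x9 ∨ x13) — x13 is true.
  15. (x6 ∨ ¬x9 ∨ x8) — ¬x9 is true.
  16. (¬x11 ∨ x5 ∨ x4) — x4 is true.
  17. (¬x5 ∨ x10 ∨ x9) — ¬x5 is true.
  18. (x1 ∨ ¬x2 ∨ ¬x12) — x1 is true.
  19. (x11 ∨ ¬x2 ∨ ¬x7) — ¬x7 is true.
  20. (¬x6 ∨ x2 ∨ x7) — ¬x6 is true.
  21. (x3 ∨ ¬x12 ∨ ¬x9) — x3 is true.
  22. (¬x5 ∨ x7 ∨ ¬x3) — ¬x5 is true.

x1 = 1, x2 = 0, x3 = 1, x4 = 1, x5 = 0, x6 = 0, x7 = 0, x8 = 0, x9 = 0, x10 = 0, x11 = 0, x12 = 0, x13 = 1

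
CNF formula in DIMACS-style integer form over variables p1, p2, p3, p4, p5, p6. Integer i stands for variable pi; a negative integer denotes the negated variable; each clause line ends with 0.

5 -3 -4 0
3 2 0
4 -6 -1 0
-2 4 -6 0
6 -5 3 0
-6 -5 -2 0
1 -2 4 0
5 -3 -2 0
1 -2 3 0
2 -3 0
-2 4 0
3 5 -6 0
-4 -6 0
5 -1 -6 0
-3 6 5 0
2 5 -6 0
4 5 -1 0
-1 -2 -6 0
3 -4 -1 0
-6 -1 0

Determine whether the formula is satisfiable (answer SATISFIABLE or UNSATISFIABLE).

SATISFIABLE

Set p1 = False and propagate.
For the remaining variables, p2 = True, p3 = True, p4 = True, p5 = True, p6 = False works.
Every clause has at least one true literal under this assignment.
So p1 = 0, p2 = 1, p3 = 1, p4 = 1, p5 = 1, p6 = 0 is a satisfying assignment.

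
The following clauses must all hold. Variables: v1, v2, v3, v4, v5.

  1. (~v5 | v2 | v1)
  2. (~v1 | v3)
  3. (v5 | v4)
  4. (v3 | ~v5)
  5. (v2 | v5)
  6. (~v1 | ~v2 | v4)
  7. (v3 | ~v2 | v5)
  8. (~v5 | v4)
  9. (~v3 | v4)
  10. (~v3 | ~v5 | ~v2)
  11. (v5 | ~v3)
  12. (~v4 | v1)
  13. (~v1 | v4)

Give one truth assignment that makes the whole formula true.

Branch on v1: take v1 = True.
  then v3 is forced to True.
  then v4 is forced to True.
  then v5 is forced to True.
  then v2 is forced to False.
Every clause has at least one true literal under this assignment.

v1=T, v2=F, v3=T, v4=T, v5=T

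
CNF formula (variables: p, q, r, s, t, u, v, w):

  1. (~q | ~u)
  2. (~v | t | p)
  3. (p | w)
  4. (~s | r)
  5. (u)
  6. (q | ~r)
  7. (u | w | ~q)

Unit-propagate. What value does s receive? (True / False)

False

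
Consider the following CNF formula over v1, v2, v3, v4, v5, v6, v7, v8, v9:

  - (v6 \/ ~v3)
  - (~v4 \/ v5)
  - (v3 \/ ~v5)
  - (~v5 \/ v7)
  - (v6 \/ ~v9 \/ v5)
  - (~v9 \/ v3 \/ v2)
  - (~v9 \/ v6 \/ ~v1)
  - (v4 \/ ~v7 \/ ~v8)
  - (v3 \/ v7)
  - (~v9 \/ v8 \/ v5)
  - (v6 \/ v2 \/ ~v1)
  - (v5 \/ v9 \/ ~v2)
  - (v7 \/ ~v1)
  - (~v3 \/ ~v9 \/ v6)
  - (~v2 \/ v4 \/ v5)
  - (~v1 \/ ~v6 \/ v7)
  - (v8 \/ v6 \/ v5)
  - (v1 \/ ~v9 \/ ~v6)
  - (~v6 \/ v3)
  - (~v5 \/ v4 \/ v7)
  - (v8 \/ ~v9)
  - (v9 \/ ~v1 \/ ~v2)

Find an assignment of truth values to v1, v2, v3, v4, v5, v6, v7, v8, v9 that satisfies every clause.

Branch on v1: take v1 = True.
  then v7 is forced to True.
For the remaining variables, v2 = False, v3 = True, v4 = False, v5 = True, v6 = True, v8 = False, v9 = False works.
Every clause has at least one true literal under this assignment.

v1=T, v2=F, v3=T, v4=F, v5=T, v6=T, v7=T, v8=F, v9=F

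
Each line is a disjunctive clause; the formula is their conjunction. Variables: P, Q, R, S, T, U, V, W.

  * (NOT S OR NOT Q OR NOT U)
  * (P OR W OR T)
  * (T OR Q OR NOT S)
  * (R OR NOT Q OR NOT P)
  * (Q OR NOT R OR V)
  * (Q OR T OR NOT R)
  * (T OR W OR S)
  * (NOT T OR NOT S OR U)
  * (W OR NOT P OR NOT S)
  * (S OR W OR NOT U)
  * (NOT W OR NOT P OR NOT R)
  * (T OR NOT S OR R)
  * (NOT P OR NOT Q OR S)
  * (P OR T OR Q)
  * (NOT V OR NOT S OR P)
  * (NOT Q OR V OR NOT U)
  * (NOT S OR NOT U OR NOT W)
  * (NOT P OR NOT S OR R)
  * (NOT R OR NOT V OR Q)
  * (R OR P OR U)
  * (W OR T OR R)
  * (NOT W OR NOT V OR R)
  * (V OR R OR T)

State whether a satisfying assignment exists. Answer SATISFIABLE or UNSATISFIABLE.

SATISFIABLE

Branch on P: take P = False.
Try Q = True.
For the remaining variables, R = True, S = False, T = False, U = False, V = True, W = True works.
So P = False, Q = True, R = True, S = False, T = False, U = False, V = True, W = True is a satisfying assignment.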